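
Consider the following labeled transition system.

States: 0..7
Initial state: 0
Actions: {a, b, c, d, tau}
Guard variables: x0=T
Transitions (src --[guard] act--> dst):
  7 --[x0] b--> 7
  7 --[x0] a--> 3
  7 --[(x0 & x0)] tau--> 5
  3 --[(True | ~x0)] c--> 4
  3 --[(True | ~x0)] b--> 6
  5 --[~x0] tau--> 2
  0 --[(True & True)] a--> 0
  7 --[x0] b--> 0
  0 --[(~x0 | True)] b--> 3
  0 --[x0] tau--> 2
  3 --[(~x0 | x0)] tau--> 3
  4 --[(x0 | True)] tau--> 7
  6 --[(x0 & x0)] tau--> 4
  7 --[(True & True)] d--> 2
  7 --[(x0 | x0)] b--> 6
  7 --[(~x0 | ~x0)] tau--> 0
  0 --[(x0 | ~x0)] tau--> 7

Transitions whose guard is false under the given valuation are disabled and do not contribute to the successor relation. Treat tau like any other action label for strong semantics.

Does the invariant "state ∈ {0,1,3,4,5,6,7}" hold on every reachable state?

Allowed set {0,1,3,4,5,6,7}
Reach set: {0,2,3,4,5,6,7}
  0: safe
  2: VIOLATES
  3: safe
  4: safe
  5: safe
  6: safe
  7: safe
counterexample path to 2: tau

Answer: INVARIANT VIOLATED at state 2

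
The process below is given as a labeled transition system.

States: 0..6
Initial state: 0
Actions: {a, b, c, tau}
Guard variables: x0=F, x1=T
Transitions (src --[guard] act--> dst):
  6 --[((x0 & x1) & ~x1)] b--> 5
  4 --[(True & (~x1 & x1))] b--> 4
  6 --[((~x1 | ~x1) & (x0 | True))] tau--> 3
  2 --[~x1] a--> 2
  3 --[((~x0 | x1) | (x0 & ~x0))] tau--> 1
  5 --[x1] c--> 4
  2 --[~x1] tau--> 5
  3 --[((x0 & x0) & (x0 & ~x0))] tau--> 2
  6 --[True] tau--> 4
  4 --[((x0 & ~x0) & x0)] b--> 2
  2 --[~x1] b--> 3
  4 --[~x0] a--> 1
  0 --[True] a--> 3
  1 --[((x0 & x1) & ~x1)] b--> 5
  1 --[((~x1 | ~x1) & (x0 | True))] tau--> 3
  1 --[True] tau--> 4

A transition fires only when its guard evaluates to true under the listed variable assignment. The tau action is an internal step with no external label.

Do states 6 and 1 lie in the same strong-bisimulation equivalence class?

Answer: BISIMILAR

Trace:
Compute ~ classes (split until stable):
  round 0: {{0,1,2,3,4,5,6}}
  round 1: {{0,4},{1,3,6},{2},{5}}
  round 2: {{0,4},{1,6},{2},{3},{5}}
  round 3: {{0},{1,6},{2},{3},{4},{5}}
6 equivalence class(es) (converged in 4)
6∈{1,6}, 1∈{1,6}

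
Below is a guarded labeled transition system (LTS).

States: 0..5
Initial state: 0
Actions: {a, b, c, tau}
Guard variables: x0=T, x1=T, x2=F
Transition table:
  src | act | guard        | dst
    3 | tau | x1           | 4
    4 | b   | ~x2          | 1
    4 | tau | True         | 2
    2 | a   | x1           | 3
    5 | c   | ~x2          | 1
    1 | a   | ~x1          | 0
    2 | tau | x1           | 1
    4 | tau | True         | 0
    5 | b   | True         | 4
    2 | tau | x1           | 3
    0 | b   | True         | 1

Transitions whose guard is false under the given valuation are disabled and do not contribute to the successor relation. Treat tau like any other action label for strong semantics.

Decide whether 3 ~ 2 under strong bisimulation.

Answer: NOT BISIMILAR

Analysis:
Bisimulation quotient by refinement:
  P[0] = {{0,1,2,3,4,5}}
  P[1] = {{0},{1},{2},{3},{4},{5}}
6 equivalence class(es) (converged in 2)
class of 3: {3}; class of 2: {2}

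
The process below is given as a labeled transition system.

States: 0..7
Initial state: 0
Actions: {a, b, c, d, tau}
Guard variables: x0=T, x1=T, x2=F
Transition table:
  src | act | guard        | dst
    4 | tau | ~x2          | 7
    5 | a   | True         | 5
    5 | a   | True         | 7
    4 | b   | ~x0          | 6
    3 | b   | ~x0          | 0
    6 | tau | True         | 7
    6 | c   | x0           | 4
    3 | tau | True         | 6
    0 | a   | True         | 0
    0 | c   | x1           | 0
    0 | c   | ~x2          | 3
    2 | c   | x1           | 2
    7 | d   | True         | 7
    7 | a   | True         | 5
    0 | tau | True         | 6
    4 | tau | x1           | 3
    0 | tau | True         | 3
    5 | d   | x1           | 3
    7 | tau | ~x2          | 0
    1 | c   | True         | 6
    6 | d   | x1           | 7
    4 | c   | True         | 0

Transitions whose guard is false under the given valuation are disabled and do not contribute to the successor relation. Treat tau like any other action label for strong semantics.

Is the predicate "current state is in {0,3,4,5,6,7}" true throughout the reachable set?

Answer: INVARIANT HOLDS

Trace:
Safe = {0,3,4,5,6,7}
Reach set: {0,3,4,5,6,7}
  0: ✓
  3: ✓
  4: ✓
  5: ✓
  6: ✓
  7: ✓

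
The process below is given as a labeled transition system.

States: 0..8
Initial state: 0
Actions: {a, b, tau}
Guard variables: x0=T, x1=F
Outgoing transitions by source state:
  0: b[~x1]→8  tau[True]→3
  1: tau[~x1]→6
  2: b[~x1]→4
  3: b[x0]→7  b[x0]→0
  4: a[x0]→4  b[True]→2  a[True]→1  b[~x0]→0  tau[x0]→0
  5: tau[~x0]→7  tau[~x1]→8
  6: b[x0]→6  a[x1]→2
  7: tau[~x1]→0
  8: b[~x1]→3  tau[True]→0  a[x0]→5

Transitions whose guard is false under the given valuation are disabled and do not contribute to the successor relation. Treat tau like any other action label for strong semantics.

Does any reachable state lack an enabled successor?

Reach set: {0,3,5,7,8}
  0: b→8  tau→3  [2 exit(s)]
  3: b→0  b→7  [2 exit(s)]
  5: tau→8  [1 exit(s)]
  7: tau→0  [1 exit(s)]
  8: a→5  b→3  tau→0  [3 exit(s)]

Answer: DEADLOCK-FREE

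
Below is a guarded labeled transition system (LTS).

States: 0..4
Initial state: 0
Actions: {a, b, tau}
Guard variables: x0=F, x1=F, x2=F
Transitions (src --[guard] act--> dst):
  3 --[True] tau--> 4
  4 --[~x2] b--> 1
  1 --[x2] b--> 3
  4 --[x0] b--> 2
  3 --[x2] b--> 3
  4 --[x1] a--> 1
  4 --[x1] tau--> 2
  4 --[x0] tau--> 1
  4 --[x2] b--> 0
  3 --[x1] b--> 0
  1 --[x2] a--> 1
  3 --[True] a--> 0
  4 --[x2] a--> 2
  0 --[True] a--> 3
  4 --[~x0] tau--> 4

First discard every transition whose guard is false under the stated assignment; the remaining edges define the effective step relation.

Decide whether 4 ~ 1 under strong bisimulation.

Bisimulation quotient by refinement:
  π0 = {{0,1,2,3,4}}
  π1 = {{0},{1,2},{3},{4}}
Fixed point at round 2; 4 class(es).
class of 4: {4}; class of 1: {1,2}

Answer: NOT BISIMILAR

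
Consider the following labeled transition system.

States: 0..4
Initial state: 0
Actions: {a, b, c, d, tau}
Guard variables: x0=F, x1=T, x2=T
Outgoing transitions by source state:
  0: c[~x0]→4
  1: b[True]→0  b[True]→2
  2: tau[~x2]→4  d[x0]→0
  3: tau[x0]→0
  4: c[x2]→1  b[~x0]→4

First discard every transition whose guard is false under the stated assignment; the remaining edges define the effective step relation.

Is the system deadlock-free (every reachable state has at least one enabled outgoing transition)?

Answer: DEADLOCK at state 2

Working:
Reach set: {0,1,2,4}
  0: c→4  [1 out]
  1: b→0  b→2  [2 out]
  2: ∅  [deadlock]
  4: b→4  c→1  [2 out]
witness 2: c·c·b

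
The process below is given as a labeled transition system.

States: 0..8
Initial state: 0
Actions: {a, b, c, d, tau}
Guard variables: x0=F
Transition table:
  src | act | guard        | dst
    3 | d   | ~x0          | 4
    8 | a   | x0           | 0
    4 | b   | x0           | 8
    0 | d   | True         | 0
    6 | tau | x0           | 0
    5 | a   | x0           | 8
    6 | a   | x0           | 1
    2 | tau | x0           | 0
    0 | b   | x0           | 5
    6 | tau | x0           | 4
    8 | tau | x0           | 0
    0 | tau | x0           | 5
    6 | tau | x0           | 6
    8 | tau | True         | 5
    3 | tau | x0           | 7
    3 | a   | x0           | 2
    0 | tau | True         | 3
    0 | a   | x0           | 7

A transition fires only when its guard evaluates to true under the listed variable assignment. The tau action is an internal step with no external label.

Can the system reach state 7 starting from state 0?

4 transition(s) survive guard evaluation.
Layer 0: {0}
Layer 1: {3}  now seen {0,3}
Layer 2: {4}  now seen {0,3,4}
Reach set: {0,3,4}

Answer: UNREACHABLE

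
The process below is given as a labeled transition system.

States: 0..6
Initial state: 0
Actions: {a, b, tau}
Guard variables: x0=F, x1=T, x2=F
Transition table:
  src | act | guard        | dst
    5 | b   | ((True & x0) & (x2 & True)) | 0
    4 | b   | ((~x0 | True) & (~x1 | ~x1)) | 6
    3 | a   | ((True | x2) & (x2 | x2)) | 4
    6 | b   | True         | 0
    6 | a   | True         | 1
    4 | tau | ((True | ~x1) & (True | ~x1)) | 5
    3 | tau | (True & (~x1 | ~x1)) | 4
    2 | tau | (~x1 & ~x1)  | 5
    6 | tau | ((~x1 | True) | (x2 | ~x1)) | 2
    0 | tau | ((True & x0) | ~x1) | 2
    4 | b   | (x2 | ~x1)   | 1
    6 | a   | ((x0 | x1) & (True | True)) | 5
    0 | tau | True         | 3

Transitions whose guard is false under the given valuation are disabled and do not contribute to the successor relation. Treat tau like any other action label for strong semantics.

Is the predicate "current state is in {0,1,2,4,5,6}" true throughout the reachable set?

Safe = {0,1,2,4,5,6}
R = {0,3}
  0: ✓
  3: VIOLATES
counterexample path to 3: tau

Answer: INVARIANT VIOLATED at state 3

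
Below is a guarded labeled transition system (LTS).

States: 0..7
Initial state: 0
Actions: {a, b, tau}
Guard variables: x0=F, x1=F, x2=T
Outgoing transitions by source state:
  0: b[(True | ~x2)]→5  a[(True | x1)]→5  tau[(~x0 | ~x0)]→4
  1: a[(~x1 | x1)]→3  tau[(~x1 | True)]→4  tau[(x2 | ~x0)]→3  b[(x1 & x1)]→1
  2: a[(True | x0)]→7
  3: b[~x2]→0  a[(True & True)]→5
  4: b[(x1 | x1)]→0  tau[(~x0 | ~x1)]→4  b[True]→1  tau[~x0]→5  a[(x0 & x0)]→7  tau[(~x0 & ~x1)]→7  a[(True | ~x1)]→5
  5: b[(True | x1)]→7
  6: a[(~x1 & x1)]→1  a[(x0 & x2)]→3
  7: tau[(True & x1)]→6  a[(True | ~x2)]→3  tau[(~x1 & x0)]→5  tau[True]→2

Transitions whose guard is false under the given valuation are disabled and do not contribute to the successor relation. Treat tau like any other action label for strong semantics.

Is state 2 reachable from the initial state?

Answer: REACHABLE

Analysis:
Guard filter leaves 16 enabled edge(s).
depth 0: {0}
depth 1: {4,5}  total {0,4,5}
depth 2: {1,7}  total {0,1,4,5,7}
depth 3: {2,3}  total {0,1,2,3,4,5,7}
R = {0,1,2,3,4,5,7}
Path to 2: b·b·tau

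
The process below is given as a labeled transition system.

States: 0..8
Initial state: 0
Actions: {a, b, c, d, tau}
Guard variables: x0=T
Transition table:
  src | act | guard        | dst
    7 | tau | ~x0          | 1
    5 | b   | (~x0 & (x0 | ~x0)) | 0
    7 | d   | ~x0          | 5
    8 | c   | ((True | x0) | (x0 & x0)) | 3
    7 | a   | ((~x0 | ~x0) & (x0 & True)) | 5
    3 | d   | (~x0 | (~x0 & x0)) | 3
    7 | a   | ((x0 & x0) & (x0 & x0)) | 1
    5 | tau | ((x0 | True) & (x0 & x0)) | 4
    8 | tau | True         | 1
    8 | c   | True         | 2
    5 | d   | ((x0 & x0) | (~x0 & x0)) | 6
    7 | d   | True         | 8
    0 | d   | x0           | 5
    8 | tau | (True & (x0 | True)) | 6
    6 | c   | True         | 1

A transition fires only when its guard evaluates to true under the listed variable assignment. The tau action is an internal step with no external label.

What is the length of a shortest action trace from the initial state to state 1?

Answer: 3

Analysis:
Layered search for 1:
  L0 = {0}
  L1 = {5}
  L2 = {4,6}
  L3 = {1}
first hit 1 at d=3 via d·d·c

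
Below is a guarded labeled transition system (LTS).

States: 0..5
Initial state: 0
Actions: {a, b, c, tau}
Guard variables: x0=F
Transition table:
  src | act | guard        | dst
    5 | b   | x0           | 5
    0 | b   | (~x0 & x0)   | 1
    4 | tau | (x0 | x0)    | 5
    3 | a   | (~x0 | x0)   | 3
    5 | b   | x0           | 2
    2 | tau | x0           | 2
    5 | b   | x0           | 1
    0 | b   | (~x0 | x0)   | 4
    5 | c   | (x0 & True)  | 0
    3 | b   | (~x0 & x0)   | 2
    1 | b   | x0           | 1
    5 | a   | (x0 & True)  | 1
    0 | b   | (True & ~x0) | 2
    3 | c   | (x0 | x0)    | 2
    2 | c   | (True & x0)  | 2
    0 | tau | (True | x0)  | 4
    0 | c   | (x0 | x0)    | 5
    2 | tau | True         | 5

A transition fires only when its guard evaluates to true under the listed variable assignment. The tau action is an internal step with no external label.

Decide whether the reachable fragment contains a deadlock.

R = {0,2,4,5}
  0: b→2  b→4  tau→4  [deg 3]
  2: tau→5  [deg 1]
  4: ∅  [no exit]
  5: ∅  [no exit]
trace reaching 4: b

Answer: DEADLOCK at state 4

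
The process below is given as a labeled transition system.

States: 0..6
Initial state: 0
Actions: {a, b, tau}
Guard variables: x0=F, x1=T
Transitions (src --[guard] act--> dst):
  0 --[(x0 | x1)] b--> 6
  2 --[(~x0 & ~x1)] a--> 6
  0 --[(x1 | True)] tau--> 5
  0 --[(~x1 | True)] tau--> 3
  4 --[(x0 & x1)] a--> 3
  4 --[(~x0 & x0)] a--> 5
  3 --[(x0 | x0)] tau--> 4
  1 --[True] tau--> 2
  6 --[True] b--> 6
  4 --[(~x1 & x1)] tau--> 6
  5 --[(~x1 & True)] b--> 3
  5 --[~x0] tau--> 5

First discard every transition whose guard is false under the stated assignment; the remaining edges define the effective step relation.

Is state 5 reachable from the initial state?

After dropping false guards: 6 live edges.
L0 = {0}
L1 = {3,5,6}  total {0,3,5,6}
Reachable = {0,3,5,6}
trace reaching 5: tau

Answer: REACHABLE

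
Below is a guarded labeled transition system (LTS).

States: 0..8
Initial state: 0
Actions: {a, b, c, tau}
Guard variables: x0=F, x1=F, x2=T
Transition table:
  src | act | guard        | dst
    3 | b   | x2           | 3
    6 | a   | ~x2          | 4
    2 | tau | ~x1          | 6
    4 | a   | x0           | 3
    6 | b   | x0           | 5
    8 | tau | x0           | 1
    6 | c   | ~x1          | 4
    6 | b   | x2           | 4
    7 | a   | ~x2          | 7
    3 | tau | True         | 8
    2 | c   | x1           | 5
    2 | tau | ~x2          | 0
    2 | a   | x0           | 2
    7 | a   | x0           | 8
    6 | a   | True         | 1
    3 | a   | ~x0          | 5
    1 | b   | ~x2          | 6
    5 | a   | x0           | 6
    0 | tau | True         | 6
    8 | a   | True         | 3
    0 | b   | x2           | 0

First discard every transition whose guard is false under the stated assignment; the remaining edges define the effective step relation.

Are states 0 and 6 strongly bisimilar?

Bisimulation quotient by refinement:
  round 0: {{0,1,2,3,4,5,6,7,8}}
  round 1: {{0},{1,4,5,7},{2},{3},{6},{8}}
Fixed point at round 2; 6 class(es).
class of 0: {0}; class of 6: {6}

Answer: NOT BISIMILAR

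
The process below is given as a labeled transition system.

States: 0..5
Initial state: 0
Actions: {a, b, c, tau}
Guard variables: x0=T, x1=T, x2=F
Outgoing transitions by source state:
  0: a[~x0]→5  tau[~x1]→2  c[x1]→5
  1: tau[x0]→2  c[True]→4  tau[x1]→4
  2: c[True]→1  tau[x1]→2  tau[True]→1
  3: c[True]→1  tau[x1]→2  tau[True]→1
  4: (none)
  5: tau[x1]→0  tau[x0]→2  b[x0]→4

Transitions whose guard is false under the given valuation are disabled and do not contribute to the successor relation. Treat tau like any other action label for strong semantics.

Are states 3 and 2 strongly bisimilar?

Answer: BISIMILAR

Trace:
Refine partition for ~:
  round 0: {{0,1,2,3,4,5}}
  round 1: {{0},{1,2,3},{4},{5}}
  round 2: {{0},{1},{2,3},{4},{5}}
Fixed point at round 3; 5 class(es).
3∈{2,3}, 2∈{2,3}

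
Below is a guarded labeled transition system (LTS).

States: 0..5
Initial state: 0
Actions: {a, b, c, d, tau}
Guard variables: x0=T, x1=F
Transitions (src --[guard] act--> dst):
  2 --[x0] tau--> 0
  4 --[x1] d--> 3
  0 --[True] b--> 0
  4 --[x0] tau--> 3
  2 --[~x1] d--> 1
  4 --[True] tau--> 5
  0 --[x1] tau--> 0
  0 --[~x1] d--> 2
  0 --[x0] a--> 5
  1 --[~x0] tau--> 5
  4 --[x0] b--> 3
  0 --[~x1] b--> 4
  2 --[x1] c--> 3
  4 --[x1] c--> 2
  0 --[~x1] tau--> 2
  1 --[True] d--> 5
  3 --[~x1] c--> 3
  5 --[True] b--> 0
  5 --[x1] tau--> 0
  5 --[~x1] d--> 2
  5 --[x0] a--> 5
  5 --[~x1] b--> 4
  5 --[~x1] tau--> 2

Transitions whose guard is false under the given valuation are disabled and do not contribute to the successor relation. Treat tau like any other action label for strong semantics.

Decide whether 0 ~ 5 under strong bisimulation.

Refine partition for ~:
  π0 = {{0,1,2,3,4,5}}
  π1 = {{0,5},{1},{2},{3},{4}}
stable after 2 split(s): 5 block(s)
class of 0: {0,5}; class of 5: {0,5}

Answer: BISIMILAR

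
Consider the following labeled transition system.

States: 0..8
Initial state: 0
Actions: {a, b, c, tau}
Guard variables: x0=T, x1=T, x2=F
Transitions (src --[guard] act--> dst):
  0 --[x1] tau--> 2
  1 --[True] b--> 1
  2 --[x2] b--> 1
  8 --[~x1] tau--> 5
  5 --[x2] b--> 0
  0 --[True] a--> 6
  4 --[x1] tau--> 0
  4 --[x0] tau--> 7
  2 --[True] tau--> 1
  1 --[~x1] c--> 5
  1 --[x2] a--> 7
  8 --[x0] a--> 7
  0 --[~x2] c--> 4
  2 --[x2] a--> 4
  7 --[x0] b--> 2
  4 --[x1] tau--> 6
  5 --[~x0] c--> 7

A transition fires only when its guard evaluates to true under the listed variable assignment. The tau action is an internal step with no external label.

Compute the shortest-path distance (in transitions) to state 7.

Answer: 2

Analysis:
BFS to 7:
  L0 = {0}
  L1 = {2,4,6}
  L2 = {1,7}
7 enters at depth 2; path c·tau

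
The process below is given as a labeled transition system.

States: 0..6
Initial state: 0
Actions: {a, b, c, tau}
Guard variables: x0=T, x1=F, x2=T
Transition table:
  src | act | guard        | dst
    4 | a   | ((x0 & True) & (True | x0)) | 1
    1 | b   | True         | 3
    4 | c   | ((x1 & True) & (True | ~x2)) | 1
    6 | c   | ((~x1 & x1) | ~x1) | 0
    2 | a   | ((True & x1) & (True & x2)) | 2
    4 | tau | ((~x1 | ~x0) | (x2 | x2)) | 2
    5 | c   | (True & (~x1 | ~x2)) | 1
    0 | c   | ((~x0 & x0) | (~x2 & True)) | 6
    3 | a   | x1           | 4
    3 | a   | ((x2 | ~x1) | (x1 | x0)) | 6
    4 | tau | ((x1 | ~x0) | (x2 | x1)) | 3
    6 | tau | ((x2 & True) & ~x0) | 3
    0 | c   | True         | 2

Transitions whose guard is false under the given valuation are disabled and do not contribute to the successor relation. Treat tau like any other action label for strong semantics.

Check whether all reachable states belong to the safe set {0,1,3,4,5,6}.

Safe = {0,1,3,4,5,6}
R = {0,2}
  0: ✓
  2: ✗ unsafe
reach 2 via c — violates

Answer: INVARIANT VIOLATED at state 2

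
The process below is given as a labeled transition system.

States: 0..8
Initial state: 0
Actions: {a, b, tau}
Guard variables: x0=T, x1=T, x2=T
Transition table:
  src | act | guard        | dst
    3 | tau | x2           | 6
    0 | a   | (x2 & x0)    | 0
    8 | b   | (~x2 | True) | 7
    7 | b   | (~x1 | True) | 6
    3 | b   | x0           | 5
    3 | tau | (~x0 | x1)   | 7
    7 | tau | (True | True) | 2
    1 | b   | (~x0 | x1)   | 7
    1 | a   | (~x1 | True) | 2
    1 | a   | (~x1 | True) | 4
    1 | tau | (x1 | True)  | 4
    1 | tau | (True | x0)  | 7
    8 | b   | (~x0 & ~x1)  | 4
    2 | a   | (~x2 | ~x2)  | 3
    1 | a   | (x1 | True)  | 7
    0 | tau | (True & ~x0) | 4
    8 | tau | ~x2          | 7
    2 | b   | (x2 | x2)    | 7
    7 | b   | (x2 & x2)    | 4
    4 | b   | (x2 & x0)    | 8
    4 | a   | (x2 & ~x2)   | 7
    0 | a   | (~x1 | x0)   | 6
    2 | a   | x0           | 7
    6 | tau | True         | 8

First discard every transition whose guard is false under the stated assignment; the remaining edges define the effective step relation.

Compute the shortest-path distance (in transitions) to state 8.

Layered search for 8:
  Layer 0: {0}
  Layer 1: {6}
  Layer 2: {8}
depth(8)=2, e.g. a·tau

Answer: 2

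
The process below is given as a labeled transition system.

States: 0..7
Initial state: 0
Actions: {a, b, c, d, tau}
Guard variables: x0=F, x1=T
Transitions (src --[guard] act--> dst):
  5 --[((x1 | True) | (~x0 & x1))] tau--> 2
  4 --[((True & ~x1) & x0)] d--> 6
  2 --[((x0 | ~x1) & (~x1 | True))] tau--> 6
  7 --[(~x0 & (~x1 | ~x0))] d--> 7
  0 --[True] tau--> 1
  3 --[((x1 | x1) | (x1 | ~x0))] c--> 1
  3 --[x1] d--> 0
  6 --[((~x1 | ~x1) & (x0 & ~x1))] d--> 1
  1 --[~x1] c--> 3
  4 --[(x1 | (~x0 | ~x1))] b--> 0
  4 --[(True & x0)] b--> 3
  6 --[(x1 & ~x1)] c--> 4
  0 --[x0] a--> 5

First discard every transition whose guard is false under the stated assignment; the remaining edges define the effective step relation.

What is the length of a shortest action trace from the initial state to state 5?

Layered search for 5:
  depth 0: {0}
  depth 1: {1}
5 never appears.

Answer: UNREACHABLE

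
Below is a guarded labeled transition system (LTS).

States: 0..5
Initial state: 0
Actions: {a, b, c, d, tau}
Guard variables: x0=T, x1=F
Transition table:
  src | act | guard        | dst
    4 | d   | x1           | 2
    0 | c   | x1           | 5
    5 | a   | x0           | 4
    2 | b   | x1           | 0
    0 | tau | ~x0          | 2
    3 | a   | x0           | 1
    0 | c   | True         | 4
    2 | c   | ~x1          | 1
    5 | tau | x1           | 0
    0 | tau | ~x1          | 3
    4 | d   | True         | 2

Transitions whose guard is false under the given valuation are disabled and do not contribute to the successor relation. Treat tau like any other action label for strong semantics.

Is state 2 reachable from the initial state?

6 transition(s) survive guard evaluation.
L0 = {0}
L1 = {3,4}  now seen {0,3,4}
L2 = {1,2}  now seen {0,1,2,3,4}
R = {0,1,2,3,4}
trace reaching 2: c·d

Answer: REACHABLE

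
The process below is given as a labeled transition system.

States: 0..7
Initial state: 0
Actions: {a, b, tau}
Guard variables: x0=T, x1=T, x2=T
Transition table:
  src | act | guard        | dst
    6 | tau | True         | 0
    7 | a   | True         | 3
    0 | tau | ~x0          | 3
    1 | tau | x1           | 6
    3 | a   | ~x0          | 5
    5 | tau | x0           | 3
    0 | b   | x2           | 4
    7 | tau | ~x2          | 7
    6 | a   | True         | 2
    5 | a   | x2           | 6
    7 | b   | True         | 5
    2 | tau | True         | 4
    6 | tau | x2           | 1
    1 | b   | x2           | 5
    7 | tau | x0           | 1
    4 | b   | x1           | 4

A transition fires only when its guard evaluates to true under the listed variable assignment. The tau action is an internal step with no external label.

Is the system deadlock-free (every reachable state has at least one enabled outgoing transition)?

Answer: DEADLOCK-FREE

Analysis:
R = {0,4}
  0: b→4  [1 out]
  4: b→4  [1 out]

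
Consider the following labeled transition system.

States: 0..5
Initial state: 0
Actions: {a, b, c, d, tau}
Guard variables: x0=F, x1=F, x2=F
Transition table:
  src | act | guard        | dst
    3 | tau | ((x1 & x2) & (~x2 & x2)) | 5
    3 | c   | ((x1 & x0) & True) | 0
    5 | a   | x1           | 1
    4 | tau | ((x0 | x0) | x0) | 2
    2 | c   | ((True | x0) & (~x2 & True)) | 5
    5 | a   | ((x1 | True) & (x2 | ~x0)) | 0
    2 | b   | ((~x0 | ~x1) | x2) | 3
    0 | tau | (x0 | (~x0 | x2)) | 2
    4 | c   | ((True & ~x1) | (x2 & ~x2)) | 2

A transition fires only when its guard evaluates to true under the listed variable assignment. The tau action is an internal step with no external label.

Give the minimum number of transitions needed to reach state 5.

Answer: 2

Analysis:
Layered search for 5:
  L0 = {0}
  L1 = {2}
  L2 = {3,5}
first hit 5 at d=2 via tau·c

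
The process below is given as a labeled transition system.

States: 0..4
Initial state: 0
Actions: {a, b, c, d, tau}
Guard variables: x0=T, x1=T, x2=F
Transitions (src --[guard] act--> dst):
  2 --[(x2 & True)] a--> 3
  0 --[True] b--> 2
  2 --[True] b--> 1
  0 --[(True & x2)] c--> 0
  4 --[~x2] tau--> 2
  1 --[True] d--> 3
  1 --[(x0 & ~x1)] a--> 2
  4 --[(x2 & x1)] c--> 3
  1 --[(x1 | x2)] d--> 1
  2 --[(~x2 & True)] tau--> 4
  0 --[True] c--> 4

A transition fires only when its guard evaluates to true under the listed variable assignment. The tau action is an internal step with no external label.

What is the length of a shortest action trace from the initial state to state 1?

Layered search for 1:
  L0 = {0}
  L1 = {2,4}
  L2 = {1}
depth(1)=2, e.g. b·b

Answer: 2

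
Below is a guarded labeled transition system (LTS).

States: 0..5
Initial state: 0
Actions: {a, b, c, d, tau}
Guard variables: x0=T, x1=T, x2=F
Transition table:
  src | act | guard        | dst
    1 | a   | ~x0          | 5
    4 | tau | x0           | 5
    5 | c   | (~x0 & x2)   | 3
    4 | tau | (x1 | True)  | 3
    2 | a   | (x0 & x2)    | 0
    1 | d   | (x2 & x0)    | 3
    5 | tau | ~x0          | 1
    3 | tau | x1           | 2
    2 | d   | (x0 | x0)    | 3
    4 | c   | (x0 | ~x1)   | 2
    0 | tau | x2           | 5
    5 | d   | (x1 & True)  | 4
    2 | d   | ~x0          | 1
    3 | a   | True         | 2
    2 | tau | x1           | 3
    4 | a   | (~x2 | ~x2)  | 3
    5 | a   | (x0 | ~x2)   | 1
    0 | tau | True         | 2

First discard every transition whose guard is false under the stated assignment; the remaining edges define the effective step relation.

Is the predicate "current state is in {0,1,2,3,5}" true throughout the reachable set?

Answer: INVARIANT HOLDS

Trace:
Allowed set {0,1,2,3,5}
R = {0,2,3}
  0: ✓
  2: ✓
  3: ✓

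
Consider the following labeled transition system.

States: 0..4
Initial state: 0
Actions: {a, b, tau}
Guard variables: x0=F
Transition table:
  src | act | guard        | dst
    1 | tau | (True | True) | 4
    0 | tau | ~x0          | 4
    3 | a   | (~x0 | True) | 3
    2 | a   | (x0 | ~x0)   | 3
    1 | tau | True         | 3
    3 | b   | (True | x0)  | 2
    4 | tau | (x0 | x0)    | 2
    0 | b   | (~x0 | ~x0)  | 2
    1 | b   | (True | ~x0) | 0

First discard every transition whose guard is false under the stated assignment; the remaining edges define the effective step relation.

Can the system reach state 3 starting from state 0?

Guard filter leaves 8 enabled edge(s).
Layer 0: {0}
Layer 1: {2,4}  cumulative {0,2,4}
Layer 2: {3}  cumulative {0,2,3,4}
Reach set: {0,2,3,4}
witness 3: b·a

Answer: REACHABLE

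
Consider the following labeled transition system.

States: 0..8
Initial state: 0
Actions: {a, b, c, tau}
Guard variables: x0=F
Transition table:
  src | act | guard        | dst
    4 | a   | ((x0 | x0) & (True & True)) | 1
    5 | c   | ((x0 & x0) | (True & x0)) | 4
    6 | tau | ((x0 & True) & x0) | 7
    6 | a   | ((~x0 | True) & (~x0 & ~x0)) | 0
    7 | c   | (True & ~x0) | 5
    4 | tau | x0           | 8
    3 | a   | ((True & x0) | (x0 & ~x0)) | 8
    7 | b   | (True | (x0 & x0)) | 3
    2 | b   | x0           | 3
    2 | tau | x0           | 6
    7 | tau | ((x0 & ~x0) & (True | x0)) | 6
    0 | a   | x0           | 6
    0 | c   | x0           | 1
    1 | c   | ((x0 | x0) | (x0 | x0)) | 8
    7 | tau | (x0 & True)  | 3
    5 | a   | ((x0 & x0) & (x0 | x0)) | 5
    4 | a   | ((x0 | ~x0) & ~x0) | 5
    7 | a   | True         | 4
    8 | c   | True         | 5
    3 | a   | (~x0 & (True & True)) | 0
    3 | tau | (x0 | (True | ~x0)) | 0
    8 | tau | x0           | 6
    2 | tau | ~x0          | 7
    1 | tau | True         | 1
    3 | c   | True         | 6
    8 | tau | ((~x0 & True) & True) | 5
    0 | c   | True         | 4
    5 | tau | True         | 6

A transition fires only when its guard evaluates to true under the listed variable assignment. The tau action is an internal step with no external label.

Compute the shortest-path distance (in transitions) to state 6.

Layered search for 6:
  L0 = {0}
  L1 = {4}
  L2 = {5}
  L3 = {6}
depth(6)=3, e.g. c·a·tau

Answer: 3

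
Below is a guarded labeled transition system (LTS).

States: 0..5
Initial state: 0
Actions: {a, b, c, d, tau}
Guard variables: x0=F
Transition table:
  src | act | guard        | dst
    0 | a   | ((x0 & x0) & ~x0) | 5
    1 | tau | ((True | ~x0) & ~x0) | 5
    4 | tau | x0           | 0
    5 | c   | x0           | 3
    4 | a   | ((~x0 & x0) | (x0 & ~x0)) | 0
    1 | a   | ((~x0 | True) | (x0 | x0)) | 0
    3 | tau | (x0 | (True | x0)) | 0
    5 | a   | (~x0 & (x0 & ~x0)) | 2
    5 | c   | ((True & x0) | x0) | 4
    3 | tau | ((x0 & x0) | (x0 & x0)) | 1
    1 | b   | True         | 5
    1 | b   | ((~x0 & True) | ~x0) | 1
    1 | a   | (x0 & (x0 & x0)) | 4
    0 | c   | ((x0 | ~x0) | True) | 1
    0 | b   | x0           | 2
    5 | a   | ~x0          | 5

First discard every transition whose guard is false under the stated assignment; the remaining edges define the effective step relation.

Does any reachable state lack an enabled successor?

Reachable = {0,1,5}
  0: c→1  [1 exit(s)]
  1: a→0  b→1  b→5  tau→5  [4 exit(s)]
  5: a→5  [1 exit(s)]

Answer: DEADLOCK-FREE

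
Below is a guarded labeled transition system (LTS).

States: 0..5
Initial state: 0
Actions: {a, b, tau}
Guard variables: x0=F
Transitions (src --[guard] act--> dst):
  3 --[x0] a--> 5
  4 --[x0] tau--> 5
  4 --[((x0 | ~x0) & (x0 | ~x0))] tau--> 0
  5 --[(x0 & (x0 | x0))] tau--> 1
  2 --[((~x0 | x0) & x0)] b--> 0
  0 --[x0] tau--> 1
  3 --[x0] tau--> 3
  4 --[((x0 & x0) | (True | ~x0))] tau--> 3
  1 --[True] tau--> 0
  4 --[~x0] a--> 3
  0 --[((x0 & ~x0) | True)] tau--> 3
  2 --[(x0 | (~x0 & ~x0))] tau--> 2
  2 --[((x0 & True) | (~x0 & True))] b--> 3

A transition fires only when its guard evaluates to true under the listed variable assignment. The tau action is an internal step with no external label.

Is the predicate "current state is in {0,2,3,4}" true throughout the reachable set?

Allowed set {0,2,3,4}
Reachable = {0,3}
  0: ok
  3: ok

Answer: INVARIANT HOLDS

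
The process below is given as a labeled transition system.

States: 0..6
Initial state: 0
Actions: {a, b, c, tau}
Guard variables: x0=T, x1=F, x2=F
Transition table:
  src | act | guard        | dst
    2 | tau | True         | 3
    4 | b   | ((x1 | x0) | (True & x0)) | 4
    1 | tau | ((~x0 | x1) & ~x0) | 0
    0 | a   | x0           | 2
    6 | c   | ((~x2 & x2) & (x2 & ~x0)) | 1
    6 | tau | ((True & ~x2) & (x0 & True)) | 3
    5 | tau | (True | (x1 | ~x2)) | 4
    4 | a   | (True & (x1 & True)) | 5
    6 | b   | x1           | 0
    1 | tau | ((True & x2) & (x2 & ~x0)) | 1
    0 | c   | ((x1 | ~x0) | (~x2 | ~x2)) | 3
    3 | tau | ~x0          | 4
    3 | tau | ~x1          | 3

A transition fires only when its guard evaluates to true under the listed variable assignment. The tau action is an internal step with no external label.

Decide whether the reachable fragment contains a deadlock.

Answer: DEADLOCK-FREE

Trace:
Reach set: {0,2,3}
  0: a→2  c→3  [2 exit(s)]
  2: tau→3  [1 exit(s)]
  3: tau→3  [1 exit(s)]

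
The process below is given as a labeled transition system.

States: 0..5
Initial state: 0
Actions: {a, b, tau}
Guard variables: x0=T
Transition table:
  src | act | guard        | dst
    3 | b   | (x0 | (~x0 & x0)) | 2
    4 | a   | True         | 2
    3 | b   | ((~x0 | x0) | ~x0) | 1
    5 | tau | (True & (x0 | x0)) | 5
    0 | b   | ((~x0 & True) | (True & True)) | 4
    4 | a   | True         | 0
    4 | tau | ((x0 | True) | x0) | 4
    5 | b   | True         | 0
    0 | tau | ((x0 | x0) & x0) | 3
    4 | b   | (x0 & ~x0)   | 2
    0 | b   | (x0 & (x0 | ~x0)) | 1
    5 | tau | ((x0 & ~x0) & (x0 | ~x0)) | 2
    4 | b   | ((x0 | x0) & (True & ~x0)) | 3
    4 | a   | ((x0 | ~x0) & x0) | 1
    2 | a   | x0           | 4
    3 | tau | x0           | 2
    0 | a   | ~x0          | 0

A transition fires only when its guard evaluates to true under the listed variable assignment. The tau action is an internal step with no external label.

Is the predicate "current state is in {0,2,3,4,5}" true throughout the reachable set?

Answer: INVARIANT VIOLATED at state 1

Trace:
Safe = {0,2,3,4,5}
Reach set: {0,1,2,3,4}
  0: safe
  1: VIOLATES
  2: safe
  3: safe
  4: safe
witness against invariant: b → 1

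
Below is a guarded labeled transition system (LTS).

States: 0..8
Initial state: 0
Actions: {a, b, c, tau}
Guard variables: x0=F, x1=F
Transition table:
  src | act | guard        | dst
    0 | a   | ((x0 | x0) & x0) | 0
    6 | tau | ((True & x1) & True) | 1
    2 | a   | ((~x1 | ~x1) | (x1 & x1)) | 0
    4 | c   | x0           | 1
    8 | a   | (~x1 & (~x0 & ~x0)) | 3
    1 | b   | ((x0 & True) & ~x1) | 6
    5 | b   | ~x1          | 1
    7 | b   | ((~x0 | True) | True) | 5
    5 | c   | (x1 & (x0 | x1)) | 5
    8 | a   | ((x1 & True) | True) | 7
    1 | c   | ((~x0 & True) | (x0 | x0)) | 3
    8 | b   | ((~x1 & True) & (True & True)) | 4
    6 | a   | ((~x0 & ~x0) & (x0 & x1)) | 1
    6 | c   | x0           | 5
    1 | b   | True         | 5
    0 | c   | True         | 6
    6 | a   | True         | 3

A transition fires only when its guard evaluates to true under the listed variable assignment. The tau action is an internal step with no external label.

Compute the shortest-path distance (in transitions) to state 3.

Answer: 2

Analysis:
Layered search for 3:
  Layer 0: {0}
  Layer 1: {6}
  Layer 2: {3}
depth(3)=2, e.g. c·a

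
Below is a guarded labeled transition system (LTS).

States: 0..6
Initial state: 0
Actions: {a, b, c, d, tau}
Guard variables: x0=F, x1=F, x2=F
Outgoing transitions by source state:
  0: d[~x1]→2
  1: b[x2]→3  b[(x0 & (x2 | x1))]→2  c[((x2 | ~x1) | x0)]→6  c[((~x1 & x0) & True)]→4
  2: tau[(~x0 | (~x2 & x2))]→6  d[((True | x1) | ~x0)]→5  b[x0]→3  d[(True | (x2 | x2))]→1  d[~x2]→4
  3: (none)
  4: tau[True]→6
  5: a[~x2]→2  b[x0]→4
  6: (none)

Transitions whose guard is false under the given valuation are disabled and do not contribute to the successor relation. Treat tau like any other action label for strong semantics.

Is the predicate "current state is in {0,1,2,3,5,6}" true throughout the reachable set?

Allowed set {0,1,2,3,5,6}
Reachable = {0,1,2,4,5,6}
  0: safe
  1: safe
  2: safe
  4: VIOLATES
  5: safe
  6: safe
witness against invariant: d·d → 4

Answer: INVARIANT VIOLATED at state 4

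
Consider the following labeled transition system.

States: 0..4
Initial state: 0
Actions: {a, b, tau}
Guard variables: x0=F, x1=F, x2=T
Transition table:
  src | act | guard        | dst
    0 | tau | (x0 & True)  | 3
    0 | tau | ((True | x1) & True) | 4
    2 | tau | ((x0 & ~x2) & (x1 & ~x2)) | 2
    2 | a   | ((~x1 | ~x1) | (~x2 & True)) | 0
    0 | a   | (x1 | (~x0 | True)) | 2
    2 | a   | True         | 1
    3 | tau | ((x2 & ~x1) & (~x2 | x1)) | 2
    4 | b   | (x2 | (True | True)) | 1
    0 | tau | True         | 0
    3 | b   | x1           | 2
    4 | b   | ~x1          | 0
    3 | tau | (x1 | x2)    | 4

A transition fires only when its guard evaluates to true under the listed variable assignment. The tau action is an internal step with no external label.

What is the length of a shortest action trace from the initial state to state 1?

Answer: 2

Working:
BFS to 1:
  L0 = {0}
  L1 = {2,4}
  L2 = {1}
1 enters at depth 2; path a·a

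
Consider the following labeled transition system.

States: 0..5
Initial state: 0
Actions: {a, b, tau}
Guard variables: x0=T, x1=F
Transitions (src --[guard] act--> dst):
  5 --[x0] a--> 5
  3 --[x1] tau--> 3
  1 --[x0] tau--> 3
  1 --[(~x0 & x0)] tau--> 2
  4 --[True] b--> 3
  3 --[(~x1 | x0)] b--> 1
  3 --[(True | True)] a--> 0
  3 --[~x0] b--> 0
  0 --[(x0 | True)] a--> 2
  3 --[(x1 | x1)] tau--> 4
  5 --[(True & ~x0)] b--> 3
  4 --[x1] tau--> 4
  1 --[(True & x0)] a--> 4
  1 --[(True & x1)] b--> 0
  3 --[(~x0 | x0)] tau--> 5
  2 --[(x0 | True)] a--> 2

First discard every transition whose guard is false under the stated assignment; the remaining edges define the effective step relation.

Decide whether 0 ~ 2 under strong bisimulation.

Refine partition for ~:
  π0 = {{0,1,2,3,4,5}}
  π1 = {{0,2,5},{1},{3},{4}}
stable after 2 split(s): 4 block(s)
0∈{0,2,5}, 2∈{0,2,5}

Answer: BISIMILAR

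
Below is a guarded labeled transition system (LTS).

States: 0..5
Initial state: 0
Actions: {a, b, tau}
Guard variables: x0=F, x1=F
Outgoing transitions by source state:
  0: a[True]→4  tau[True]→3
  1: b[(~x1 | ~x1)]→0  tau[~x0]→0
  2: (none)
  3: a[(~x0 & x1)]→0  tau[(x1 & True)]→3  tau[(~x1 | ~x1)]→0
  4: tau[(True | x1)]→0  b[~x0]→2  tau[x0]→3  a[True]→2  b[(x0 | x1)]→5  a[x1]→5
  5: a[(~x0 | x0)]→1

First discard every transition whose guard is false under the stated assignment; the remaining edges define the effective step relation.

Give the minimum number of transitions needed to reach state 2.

Answer: 2

Working:
BFS to 2:
  depth 0: {0}
  depth 1: {3,4}
  depth 2: {2}
depth(2)=2, e.g. a·a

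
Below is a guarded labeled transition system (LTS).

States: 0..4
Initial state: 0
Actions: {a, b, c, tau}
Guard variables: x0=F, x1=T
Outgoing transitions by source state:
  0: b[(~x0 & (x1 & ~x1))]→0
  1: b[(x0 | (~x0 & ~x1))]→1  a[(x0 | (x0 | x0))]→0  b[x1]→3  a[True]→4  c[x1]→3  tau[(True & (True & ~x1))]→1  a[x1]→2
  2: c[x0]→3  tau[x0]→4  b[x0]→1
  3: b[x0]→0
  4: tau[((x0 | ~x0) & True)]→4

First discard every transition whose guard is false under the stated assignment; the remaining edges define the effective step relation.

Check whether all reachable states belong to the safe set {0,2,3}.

Allowed set {0,2,3}
Reach set: {0}
  0: ok

Answer: INVARIANT HOLDS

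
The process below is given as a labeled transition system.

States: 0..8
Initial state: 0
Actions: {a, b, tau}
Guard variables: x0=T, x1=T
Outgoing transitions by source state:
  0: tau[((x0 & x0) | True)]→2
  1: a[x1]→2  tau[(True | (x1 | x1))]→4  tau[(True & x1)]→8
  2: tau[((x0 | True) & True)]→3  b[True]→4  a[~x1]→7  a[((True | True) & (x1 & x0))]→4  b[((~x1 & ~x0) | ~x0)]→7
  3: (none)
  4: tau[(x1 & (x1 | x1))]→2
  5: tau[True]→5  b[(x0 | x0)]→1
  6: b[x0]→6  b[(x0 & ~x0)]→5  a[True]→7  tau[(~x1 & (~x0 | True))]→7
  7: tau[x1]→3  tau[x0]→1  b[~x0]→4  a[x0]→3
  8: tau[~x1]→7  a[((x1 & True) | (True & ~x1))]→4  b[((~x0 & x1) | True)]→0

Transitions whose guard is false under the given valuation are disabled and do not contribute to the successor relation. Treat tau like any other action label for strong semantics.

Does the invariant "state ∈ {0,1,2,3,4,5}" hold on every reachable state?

Safe = {0,1,2,3,4,5}
Reachable = {0,2,3,4}
  0: ok
  2: ok
  3: ok
  4: ok

Answer: INVARIANT HOLDS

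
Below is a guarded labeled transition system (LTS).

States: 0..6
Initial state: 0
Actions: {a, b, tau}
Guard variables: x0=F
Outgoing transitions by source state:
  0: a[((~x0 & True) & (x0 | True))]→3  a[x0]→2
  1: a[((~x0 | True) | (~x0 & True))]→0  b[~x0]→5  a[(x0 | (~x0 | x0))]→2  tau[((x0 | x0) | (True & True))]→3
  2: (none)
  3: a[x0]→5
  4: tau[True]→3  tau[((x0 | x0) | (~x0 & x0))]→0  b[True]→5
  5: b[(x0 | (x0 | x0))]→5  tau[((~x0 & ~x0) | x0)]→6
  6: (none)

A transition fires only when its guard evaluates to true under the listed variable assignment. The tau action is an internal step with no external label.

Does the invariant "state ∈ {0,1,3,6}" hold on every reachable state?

Inv-set: {0,1,3,6}
Reach set: {0,3}
  0: ok
  3: ok

Answer: INVARIANT HOLDS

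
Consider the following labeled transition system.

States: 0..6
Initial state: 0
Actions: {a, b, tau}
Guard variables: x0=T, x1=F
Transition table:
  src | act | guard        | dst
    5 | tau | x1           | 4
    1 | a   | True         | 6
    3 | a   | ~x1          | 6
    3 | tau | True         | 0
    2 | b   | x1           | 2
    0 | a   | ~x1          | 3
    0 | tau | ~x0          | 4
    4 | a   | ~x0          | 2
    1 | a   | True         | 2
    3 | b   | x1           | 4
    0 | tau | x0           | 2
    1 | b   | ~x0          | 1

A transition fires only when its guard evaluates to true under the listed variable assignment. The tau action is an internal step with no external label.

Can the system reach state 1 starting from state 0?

After dropping false guards: 6 live edges.
Layer 0: {0}
Layer 1: {2,3}  total {0,2,3}
Layer 2: {6}  total {0,2,3,6}
Reach set: {0,2,3,6}

Answer: UNREACHABLE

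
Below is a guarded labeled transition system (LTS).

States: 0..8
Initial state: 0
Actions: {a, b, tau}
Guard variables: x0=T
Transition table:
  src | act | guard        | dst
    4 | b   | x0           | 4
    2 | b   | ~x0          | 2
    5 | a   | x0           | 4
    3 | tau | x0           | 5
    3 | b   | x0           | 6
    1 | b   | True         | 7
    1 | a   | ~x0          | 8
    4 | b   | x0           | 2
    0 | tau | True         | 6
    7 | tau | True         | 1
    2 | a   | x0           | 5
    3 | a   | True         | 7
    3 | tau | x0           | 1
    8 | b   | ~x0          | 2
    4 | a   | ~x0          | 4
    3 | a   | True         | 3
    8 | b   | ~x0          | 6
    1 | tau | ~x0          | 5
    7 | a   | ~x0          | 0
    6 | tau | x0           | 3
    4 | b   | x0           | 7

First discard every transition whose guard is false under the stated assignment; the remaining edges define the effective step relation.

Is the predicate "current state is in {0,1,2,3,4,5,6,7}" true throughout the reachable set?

Answer: INVARIANT HOLDS

Working:
Safe = {0,1,2,3,4,5,6,7}
R = {0,1,2,3,4,5,6,7}
  0: safe
  1: safe
  2: safe
  3: safe
  4: safe
  5: safe
  6: safe
  7: safe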